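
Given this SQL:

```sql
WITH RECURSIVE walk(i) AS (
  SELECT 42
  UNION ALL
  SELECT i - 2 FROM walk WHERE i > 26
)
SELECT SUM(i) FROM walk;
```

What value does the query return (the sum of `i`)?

306

Base: i=42.
Iteration 1: 42 > 26 holds -> i = 42 - 2 = 40.
Iteration 2: 40 > 26 holds -> i = 40 - 2 = 38.
Iteration 3: 38 > 26 holds -> i = 38 - 2 = 36.
Iteration 4: 36 > 26 holds -> i = 36 - 2 = 34.
Iteration 5: 34 > 26 holds -> i = 34 - 2 = 32.
Iteration 6: 32 > 26 holds -> i = 32 - 2 = 30.
Iteration 7: 30 > 26 holds -> i = 30 - 2 = 28.
Iteration 8: 28 > 26 holds -> i = 28 - 2 = 26.
Iteration 9: 26 > 26 fails; recursion stops.
SUM(i) = 42 + 40 + 38 + 36 + 34 + 32 + 30 + 28 + 26 = 306.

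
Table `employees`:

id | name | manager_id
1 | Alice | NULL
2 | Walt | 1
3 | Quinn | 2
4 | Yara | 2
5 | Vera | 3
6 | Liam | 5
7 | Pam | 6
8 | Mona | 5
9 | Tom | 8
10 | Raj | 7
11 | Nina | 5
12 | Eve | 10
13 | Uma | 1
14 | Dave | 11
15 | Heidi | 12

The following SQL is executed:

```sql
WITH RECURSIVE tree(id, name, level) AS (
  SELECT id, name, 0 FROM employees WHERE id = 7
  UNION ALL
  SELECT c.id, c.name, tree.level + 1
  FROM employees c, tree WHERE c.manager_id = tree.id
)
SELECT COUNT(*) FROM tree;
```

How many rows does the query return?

Base: id=7 (Pam) at level 0.
Iteration 1: rows with manager_id in {7} -> Raj (id 10, level 1).
Iteration 2: rows with manager_id in {10} -> Eve (id 12, level 2).
Iteration 3: rows with manager_id in {12} -> Heidi (id 15, level 3).
Iteration 4: no rows with manager_id in {15}; recursion stops.
Total rows emitted: 4.

4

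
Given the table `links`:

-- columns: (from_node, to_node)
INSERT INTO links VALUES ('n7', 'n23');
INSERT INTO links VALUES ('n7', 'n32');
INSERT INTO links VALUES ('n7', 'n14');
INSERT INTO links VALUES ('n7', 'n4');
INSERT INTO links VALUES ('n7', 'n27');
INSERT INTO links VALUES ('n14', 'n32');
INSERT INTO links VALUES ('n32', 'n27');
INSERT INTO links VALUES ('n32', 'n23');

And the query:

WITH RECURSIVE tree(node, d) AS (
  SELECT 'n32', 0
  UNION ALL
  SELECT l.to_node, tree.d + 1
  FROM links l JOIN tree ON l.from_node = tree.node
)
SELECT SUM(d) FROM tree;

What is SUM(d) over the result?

2

Base: (n32, d=0).
Iteration 1: edges from {n32} -> (n23, d=1), (n27, d=1).
Iteration 2: no outgoing edges from {n23,n27}; recursion stops.
SUM(d) = 0 + 1 + 1 = 2.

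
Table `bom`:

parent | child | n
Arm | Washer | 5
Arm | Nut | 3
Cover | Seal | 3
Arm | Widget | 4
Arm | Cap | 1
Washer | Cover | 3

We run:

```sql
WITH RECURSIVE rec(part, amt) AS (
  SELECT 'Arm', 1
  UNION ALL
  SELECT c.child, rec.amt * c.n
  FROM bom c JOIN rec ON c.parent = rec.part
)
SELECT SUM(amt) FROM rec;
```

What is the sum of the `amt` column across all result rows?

74

Base: (Arm, amt=1).
Iteration 1: components of {Arm} -> Cap = 1*1 = 1, Nut = 1*3 = 3, Washer = 1*5 = 5, Widget = 1*4 = 4.
Iteration 2: components of {Cap,Nut,Washer,Widget} -> Cover = 5*3 = 15.
Iteration 3: components of {Cover} -> Seal = 15*3 = 45.
Iteration 4: no further components; recursion stops.
SUM(amt) = 1 + 1 + 5 + 3 + 4 + 15 + 45 = 74.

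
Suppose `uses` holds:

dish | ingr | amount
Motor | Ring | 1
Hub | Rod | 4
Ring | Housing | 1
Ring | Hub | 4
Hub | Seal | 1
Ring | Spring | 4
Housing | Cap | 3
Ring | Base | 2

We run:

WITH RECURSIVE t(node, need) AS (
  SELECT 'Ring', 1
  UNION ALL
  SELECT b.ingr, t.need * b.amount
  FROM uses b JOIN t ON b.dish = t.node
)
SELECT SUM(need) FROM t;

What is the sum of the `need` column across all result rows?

35

Base: (Ring, need=1).
Iteration 1: components of {Ring} -> Base = 1*2 = 2, Housing = 1*1 = 1, Hub = 1*4 = 4, Spring = 1*4 = 4.
Iteration 2: components of {Base,Housing,Hub,Spring} -> Cap = 1*3 = 3, Rod = 4*4 = 16, Seal = 4*1 = 4.
Iteration 3: no further components; recursion stops.
SUM(need) = 1 + 1 + 4 + 2 + 4 + 3 + 4 + 16 = 35.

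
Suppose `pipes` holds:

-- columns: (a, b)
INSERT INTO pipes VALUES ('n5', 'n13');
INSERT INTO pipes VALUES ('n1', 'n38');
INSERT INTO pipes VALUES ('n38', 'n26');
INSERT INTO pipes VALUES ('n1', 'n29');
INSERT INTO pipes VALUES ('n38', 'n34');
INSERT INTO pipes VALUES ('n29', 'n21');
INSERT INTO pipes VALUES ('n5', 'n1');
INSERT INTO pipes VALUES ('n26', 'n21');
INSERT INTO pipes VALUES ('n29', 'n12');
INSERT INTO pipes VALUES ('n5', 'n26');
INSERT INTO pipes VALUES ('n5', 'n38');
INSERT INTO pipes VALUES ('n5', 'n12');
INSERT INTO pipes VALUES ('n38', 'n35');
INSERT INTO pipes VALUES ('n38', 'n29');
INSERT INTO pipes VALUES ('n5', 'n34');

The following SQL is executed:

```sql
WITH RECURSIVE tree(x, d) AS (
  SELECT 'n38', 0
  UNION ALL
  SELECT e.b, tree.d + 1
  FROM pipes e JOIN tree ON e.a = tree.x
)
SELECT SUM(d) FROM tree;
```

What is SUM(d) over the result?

Base: (n38, d=0).
Iteration 1: edges from {n38} -> (n26, d=1), (n29, d=1), (n34, d=1), (n35, d=1).
Iteration 2: edges from {n26,n29,n34,n35} -> (n12, d=2), (n21, d=2) x2. [UNION ALL keeps all 3 new rows, including repeats]
Iteration 3: no outgoing edges from {n12,n21}; recursion stops.
SUM(d) = 0 + 1 + 1 + 1 + 1 + 2 + 2 + 2 = 10.

10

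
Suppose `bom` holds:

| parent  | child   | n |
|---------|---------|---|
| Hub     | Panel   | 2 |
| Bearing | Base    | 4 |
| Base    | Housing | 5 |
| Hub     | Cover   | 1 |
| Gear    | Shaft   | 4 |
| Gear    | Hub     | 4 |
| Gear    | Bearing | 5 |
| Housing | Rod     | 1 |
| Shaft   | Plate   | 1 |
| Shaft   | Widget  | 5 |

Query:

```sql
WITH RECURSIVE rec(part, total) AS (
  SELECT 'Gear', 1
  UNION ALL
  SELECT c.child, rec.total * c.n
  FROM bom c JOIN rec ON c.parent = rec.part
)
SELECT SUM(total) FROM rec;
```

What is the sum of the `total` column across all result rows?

270

Base: (Gear, total=1).
Iteration 1: components of {Gear} -> Bearing = 1*5 = 5, Hub = 1*4 = 4, Shaft = 1*4 = 4.
Iteration 2: components of {Bearing,Hub,Shaft} -> Base = 5*4 = 20, Cover = 4*1 = 4, Panel = 4*2 = 8, Plate = 4*1 = 4, Widget = 4*5 = 20.
Iteration 3: components of {Base,Cover,Panel,Plate,Widget} -> Housing = 20*5 = 100.
Iteration 4: components of {Housing} -> Rod = 100*1 = 100.
Iteration 5: no further components; recursion stops.
SUM(total) = 1 + 4 + 4 + 5 + 4 + 20 + 8 + 4 + 20 + 100 + 100 = 270.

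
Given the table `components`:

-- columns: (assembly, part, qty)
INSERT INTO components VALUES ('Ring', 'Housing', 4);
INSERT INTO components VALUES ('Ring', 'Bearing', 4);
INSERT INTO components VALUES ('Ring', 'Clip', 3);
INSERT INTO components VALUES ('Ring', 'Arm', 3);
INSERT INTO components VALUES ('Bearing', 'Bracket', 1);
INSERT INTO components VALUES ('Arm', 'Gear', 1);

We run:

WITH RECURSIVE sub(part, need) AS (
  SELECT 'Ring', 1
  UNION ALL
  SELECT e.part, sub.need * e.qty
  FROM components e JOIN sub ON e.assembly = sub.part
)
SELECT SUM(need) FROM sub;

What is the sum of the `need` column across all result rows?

22

Base: (Ring, need=1).
Iteration 1: components of {Ring} -> Arm = 1*3 = 3, Bearing = 1*4 = 4, Clip = 1*3 = 3, Housing = 1*4 = 4.
Iteration 2: components of {Arm,Bearing,Clip,Housing} -> Bracket = 4*1 = 4, Gear = 3*1 = 3.
Iteration 3: no further components; recursion stops.
SUM(need) = 1 + 4 + 4 + 3 + 3 + 4 + 3 = 22.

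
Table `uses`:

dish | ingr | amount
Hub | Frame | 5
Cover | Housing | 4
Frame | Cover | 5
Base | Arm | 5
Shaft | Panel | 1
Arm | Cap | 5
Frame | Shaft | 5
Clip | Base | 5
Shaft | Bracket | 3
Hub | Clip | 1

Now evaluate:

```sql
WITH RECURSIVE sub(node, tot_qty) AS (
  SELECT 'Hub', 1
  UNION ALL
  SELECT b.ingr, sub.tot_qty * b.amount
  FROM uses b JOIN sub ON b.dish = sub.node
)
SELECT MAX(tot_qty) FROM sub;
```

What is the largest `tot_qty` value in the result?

125

Base: (Hub, tot_qty=1).
Iteration 1: components of {Hub} -> Clip = 1*1 = 1, Frame = 1*5 = 5.
Iteration 2: components of {Clip,Frame} -> Base = 1*5 = 5, Cover = 5*5 = 25, Shaft = 5*5 = 25.
Iteration 3: components of {Base,Cover,Shaft} -> Arm = 5*5 = 25, Bracket = 25*3 = 75, Housing = 25*4 = 100, Panel = 25*1 = 25.
Iteration 4: components of {Arm,Bracket,Housing,Panel} -> Cap = 25*5 = 125.
Iteration 5: no further components; recursion stops.
tot_qty values: 1, 5, 1, 25, 25, 5, 100, 25, 75, 25, 125; the maximum is 125.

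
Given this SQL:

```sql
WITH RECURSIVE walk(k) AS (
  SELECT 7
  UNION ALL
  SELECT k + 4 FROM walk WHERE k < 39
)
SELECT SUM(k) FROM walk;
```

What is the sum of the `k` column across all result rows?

207

Base: k=7.
Iteration 1: 7 < 39 holds -> k = 7 + 4 = 11.
Iteration 2: 11 < 39 holds -> k = 11 + 4 = 15.
Iteration 3: 15 < 39 holds -> k = 15 + 4 = 19.
Iteration 4: 19 < 39 holds -> k = 19 + 4 = 23.
Iteration 5: 23 < 39 holds -> k = 23 + 4 = 27.
Iteration 6: 27 < 39 holds -> k = 27 + 4 = 31.
Iteration 7: 31 < 39 holds -> k = 31 + 4 = 35.
Iteration 8: 35 < 39 holds -> k = 35 + 4 = 39.
Iteration 9: 39 < 39 fails; recursion stops.
SUM(k) = 7 + 11 + 15 + 19 + 23 + 27 + 31 + 35 + 39 = 207.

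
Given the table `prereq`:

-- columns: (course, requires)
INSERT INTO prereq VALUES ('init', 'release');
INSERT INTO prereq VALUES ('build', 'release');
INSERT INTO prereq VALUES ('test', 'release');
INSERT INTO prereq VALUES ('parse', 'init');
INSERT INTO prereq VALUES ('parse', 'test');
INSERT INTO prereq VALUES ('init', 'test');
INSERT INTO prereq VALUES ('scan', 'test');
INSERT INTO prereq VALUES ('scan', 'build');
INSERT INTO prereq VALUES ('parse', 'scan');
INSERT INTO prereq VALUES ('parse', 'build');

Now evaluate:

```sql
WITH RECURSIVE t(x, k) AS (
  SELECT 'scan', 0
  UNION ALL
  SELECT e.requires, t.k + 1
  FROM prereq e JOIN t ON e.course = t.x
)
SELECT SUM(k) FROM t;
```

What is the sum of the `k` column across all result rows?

6

Base: (scan, k=0).
Iteration 1: edges from {scan} -> (build, k=1), (test, k=1).
Iteration 2: edges from {build,test} -> (release, k=2) x2. [UNION ALL keeps all 2 new rows, including repeats]
Iteration 3: no outgoing edges from {release}; recursion stops.
SUM(k) = 0 + 1 + 1 + 2 + 2 = 6.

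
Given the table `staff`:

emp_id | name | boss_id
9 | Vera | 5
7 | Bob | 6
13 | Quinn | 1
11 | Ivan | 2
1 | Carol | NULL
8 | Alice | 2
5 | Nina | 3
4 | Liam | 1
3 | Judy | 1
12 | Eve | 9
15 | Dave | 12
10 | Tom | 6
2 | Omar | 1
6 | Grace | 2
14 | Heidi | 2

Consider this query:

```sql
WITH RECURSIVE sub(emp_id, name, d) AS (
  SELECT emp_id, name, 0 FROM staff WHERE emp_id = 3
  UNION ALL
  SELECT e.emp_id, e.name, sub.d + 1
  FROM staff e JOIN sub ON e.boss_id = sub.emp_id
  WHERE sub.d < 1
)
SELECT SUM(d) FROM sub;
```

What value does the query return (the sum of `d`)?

Base: emp_id=3 (Judy) at d 0.
Iteration 1: rows with boss_id in {3} -> Nina (id 5, d 1).
Iteration 2: d < 1 fails for all current rows; recursion stops.
SUM(d) = 0 + 1 = 1.

1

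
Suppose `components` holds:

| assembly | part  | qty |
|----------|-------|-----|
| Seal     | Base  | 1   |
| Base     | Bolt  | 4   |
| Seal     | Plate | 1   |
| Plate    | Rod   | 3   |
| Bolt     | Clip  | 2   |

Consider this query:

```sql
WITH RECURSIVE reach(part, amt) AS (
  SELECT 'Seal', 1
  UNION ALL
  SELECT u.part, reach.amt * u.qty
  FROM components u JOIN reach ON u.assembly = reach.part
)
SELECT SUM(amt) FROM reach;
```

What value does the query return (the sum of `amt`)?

Base: (Seal, amt=1).
Iteration 1: components of {Seal} -> Base = 1*1 = 1, Plate = 1*1 = 1.
Iteration 2: components of {Base,Plate} -> Bolt = 1*4 = 4, Rod = 1*3 = 3.
Iteration 3: components of {Bolt,Rod} -> Clip = 4*2 = 8.
Iteration 4: no further components; recursion stops.
SUM(amt) = 1 + 1 + 1 + 4 + 3 + 8 = 18.

18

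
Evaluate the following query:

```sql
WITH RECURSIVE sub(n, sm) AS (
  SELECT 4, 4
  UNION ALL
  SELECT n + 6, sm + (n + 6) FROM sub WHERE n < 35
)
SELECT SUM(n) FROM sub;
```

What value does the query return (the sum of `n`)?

Base: n=4, sm=4.
Iteration 1: 4 < 35 holds -> n = 4 + 6 = 10, sm = 4 + 10 = 14.
Iteration 2: 10 < 35 holds -> n = 10 + 6 = 16, sm = 14 + 16 = 30.
Iteration 3: 16 < 35 holds -> n = 16 + 6 = 22, sm = 30 + 22 = 52.
Iteration 4: 22 < 35 holds -> n = 22 + 6 = 28, sm = 52 + 28 = 80.
Iteration 5: 28 < 35 holds -> n = 28 + 6 = 34, sm = 80 + 34 = 114.
Iteration 6: 34 < 35 holds -> n = 34 + 6 = 40, sm = 114 + 40 = 154.
Iteration 7: 40 < 35 fails; recursion stops.
SUM(n) = 4 + 10 + 16 + 22 + 28 + 34 + 40 = 154.

154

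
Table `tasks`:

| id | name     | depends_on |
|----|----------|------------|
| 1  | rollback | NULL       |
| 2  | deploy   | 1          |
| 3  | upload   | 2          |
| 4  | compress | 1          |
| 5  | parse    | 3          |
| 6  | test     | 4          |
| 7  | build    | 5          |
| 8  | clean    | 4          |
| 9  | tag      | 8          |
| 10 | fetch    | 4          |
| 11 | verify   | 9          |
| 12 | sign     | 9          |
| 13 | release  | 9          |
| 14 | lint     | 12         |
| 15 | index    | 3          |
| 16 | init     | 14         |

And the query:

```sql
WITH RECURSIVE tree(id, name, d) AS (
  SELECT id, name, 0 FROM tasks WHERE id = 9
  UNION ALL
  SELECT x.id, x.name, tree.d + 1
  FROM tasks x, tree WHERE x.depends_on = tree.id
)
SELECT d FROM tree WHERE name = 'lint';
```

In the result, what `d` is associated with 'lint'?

Base: id=9 (tag) at d 0.
Iteration 1: rows with depends_on in {9} -> verify (id 11, d 1), sign (id 12, d 1), release (id 13, d 1).
Iteration 2: rows with depends_on in {11,12,13} -> lint (id 14, d 2).
Iteration 3: rows with depends_on in {14} -> init (id 16, d 3).
Iteration 4: no rows with depends_on in {16}; recursion stops.

2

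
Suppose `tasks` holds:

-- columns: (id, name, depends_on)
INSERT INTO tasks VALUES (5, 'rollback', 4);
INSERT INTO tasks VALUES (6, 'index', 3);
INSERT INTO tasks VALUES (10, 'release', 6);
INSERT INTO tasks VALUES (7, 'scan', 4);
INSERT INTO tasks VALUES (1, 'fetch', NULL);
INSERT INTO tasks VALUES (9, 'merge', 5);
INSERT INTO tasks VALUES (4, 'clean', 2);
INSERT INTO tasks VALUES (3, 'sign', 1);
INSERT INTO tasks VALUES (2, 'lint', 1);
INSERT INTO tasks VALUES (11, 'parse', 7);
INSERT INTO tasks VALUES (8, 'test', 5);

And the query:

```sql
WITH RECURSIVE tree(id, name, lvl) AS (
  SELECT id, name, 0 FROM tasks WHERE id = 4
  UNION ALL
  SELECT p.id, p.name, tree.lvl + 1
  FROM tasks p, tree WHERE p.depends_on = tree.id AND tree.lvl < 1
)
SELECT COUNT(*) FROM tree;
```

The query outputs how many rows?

Base: id=4 (clean) at lvl 0.
Iteration 1: rows with depends_on in {4} -> rollback (id 5, lvl 1), scan (id 7, lvl 1).
Iteration 2: lvl < 1 fails for all current rows; recursion stops.
Total rows emitted: 3.

3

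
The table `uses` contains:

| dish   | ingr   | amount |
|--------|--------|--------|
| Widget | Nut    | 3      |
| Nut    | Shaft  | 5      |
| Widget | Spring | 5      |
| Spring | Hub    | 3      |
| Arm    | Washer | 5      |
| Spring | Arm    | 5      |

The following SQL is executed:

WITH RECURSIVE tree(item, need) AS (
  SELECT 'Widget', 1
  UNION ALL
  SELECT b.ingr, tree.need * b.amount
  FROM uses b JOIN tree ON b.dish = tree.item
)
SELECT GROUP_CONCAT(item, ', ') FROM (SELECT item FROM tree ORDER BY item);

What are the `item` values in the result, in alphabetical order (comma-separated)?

Base: (Widget, need=1).
Iteration 1: components of {Widget} -> Nut = 1*3 = 3, Spring = 1*5 = 5.
Iteration 2: components of {Nut,Spring} -> Arm = 5*5 = 25, Hub = 5*3 = 15, Shaft = 3*5 = 15.
Iteration 3: components of {Arm,Hub,Shaft} -> Washer = 25*5 = 125.
Iteration 4: no further components; recursion stops.

Arm, Hub, Nut, Shaft, Spring, Washer, Widget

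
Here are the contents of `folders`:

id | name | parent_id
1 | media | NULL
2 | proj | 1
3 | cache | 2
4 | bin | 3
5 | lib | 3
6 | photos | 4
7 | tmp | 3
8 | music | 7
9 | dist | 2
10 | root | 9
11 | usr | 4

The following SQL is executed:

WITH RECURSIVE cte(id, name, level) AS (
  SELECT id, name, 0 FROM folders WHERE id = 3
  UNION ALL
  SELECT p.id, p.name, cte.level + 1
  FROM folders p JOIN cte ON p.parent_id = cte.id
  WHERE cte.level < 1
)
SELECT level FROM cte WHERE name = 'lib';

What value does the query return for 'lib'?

1

Base: id=3 (cache) at level 0.
Iteration 1: rows with parent_id in {3} -> bin (id 4, level 1), lib (id 5, level 1), tmp (id 7, level 1).
Iteration 2: level < 1 fails for all current rows; recursion stops.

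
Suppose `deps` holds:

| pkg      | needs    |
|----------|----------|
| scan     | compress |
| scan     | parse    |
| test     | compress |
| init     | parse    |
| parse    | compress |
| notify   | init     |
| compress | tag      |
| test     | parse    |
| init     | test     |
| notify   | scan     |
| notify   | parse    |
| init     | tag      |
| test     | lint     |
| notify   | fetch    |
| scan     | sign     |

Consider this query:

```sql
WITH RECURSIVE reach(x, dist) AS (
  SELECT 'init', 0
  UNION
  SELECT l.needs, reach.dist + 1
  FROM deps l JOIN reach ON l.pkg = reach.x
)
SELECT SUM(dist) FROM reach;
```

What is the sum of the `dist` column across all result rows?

Base: (init, dist=0).
Iteration 1: edges from {init} -> (parse, dist=1), (tag, dist=1), (test, dist=1).
Iteration 2: edges from {parse,tag,test} -> (compress, dist=2), (lint, dist=2), (parse, dist=2). [UNION drops 1 duplicate row(s)]
Iteration 3: edges from {compress,lint,parse} -> (compress, dist=3), (tag, dist=3).
Iteration 4: edges from {compress,tag} -> (tag, dist=4).
Iteration 5: no outgoing edges from {tag}; recursion stops.
SUM(dist) = 0 + 1 + 1 + 1 + 2 + 2 + 2 + 3 + 3 + 4 = 19.

19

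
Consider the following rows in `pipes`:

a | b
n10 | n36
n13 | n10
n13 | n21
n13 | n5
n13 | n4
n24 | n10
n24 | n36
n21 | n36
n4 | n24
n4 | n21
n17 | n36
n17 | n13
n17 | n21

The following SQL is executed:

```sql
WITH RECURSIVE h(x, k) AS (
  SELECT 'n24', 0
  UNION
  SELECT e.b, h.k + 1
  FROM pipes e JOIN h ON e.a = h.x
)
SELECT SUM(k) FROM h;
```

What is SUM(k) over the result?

4

Base: (n24, k=0).
Iteration 1: edges from {n24} -> (n10, k=1), (n36, k=1).
Iteration 2: edges from {n10,n36} -> (n36, k=2).
Iteration 3: no outgoing edges from {n36}; recursion stops.
SUM(k) = 0 + 1 + 1 + 2 = 4.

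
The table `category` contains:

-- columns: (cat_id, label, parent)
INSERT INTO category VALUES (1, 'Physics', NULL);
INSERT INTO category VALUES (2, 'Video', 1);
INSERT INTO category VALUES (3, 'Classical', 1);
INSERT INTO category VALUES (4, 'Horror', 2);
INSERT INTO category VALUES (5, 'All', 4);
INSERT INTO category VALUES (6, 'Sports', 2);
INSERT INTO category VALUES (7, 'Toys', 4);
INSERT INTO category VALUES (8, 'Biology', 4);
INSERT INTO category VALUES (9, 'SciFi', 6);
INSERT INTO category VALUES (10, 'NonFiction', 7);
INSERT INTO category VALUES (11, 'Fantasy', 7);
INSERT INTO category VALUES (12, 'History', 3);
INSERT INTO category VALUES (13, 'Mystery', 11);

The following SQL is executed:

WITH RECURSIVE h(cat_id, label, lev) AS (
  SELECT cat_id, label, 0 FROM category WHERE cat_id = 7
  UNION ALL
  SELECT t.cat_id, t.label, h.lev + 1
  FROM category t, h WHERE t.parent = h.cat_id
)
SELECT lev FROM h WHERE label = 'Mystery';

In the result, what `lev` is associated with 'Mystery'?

Base: cat_id=7 (Toys) at lev 0.
Iteration 1: rows with parent in {7} -> NonFiction (id 10, lev 1), Fantasy (id 11, lev 1).
Iteration 2: rows with parent in {10,11} -> Mystery (id 13, lev 2).
Iteration 3: no rows with parent in {13}; recursion stops.

2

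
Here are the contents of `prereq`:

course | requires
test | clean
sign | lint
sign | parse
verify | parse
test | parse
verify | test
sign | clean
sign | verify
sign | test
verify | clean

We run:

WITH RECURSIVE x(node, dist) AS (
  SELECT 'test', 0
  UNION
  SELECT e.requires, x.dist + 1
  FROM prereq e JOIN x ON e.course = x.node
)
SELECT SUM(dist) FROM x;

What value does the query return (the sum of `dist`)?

Base: (test, dist=0).
Iteration 1: edges from {test} -> (clean, dist=1), (parse, dist=1).
Iteration 2: no outgoing edges from {clean,parse}; recursion stops.
SUM(dist) = 0 + 1 + 1 = 2.

2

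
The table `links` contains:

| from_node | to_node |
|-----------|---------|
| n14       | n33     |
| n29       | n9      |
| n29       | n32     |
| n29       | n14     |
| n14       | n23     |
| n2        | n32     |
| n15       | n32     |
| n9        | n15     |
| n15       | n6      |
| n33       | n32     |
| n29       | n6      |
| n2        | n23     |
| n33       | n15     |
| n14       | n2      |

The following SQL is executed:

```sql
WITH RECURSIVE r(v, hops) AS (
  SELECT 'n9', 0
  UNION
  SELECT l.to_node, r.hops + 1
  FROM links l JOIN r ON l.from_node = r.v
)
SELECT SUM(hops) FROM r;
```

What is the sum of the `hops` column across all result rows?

Base: (n9, hops=0).
Iteration 1: edges from {n9} -> (n15, hops=1).
Iteration 2: edges from {n15} -> (n32, hops=2), (n6, hops=2).
Iteration 3: no outgoing edges from {n32,n6}; recursion stops.
SUM(hops) = 0 + 1 + 2 + 2 = 5.

5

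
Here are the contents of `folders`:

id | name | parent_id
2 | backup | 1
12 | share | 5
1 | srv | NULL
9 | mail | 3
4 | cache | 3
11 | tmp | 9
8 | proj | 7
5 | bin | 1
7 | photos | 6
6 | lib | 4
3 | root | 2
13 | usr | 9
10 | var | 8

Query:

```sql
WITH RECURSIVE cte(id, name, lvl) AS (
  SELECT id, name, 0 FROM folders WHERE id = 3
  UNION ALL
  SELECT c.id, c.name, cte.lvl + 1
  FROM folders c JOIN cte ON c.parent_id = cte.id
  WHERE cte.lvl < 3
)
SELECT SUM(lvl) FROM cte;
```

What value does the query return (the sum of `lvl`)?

11

Base: id=3 (root) at lvl 0.
Iteration 1: rows with parent_id in {3} -> cache (id 4, lvl 1), mail (id 9, lvl 1).
Iteration 2: rows with parent_id in {4,9} -> lib (id 6, lvl 2), tmp (id 11, lvl 2), usr (id 13, lvl 2).
Iteration 3: rows with parent_id in {6,11,13} -> photos (id 7, lvl 3).
Iteration 4: lvl < 3 fails for all current rows; recursion stops.
SUM(lvl) = 0 + 1 + 1 + 2 + 2 + 2 + 3 = 11.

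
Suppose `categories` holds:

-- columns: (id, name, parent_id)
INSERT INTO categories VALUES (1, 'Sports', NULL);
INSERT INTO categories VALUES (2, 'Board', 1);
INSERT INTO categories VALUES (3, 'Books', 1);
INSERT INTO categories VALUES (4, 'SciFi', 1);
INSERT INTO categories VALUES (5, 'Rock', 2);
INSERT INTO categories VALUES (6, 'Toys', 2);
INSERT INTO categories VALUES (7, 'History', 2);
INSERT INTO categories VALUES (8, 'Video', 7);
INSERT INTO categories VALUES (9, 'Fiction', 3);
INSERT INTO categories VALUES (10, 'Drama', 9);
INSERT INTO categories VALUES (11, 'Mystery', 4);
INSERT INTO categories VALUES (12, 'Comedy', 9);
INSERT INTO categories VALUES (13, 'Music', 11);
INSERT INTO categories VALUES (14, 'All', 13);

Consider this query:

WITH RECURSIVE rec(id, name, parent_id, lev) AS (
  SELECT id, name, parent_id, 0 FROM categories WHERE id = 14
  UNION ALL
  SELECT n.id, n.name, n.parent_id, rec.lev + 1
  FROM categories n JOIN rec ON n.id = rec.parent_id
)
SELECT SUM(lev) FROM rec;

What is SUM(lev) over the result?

Base: id=14 (All), parent_id=13, lev 0.
Iteration 1: join on id=13 -> Music (id 13, parent_id=11, lev 1).
Iteration 2: join on id=11 -> Mystery (id 11, parent_id=4, lev 2).
Iteration 3: join on id=4 -> SciFi (id 4, parent_id=1, lev 3).
Iteration 4: join on id=1 -> Sports (id 1, parent_id=NULL, lev 4).
Iteration 5: parent_id is NULL; no match; recursion stops.
SUM(lev) = 0 + 1 + 2 + 3 + 4 = 10.

10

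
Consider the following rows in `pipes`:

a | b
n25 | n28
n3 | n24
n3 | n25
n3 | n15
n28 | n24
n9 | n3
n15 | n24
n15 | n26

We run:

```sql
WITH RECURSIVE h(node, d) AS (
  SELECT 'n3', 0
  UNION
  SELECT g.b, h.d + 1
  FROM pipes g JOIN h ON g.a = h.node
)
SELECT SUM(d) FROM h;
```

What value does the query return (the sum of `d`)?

Base: (n3, d=0).
Iteration 1: edges from {n3} -> (n15, d=1), (n24, d=1), (n25, d=1).
Iteration 2: edges from {n15,n24,n25} -> (n24, d=2), (n26, d=2), (n28, d=2).
Iteration 3: edges from {n24,n26,n28} -> (n24, d=3).
Iteration 4: no outgoing edges from {n24}; recursion stops.
SUM(d) = 0 + 1 + 1 + 1 + 2 + 2 + 2 + 3 = 12.

12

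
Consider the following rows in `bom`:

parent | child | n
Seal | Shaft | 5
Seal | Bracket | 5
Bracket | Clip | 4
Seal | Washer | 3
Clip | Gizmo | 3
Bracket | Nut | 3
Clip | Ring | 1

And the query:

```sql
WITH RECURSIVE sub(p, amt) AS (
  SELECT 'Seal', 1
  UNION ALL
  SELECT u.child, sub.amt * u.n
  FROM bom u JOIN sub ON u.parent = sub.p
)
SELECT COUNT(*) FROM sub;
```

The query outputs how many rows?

8

Base: (Seal, amt=1).
Iteration 1: components of {Seal} -> Bracket = 1*5 = 5, Shaft = 1*5 = 5, Washer = 1*3 = 3.
Iteration 2: components of {Bracket,Shaft,Washer} -> Clip = 5*4 = 20, Nut = 5*3 = 15.
Iteration 3: components of {Clip,Nut} -> Gizmo = 20*3 = 60, Ring = 20*1 = 20.
Iteration 4: no further components; recursion stops.
Total rows emitted: 8.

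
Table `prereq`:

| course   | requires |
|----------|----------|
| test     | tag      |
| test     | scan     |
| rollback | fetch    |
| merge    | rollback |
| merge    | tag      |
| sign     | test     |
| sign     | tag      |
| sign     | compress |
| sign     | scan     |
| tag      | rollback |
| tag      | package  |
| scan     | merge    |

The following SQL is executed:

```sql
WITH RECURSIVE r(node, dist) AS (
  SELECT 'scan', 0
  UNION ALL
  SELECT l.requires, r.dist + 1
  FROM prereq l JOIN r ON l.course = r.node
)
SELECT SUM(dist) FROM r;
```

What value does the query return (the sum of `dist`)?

Base: (scan, dist=0).
Iteration 1: edges from {scan} -> (merge, dist=1).
Iteration 2: edges from {merge} -> (rollback, dist=2), (tag, dist=2).
Iteration 3: edges from {rollback,tag} -> (fetch, dist=3), (package, dist=3), (rollback, dist=3).
Iteration 4: edges from {fetch,package,rollback} -> (fetch, dist=4).
Iteration 5: no outgoing edges from {fetch}; recursion stops.
SUM(dist) = 0 + 1 + 2 + 2 + 3 + 3 + 3 + 4 = 18.

18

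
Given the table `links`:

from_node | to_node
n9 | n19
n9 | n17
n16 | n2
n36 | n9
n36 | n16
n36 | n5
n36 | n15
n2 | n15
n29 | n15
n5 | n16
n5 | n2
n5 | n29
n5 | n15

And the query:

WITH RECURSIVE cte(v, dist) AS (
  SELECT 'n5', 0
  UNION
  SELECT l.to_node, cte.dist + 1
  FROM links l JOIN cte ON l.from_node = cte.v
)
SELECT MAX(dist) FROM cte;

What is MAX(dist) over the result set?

Base: (n5, dist=0).
Iteration 1: edges from {n5} -> (n15, dist=1), (n16, dist=1), (n2, dist=1), (n29, dist=1).
Iteration 2: edges from {n15,n16,n2,n29} -> (n15, dist=2), (n2, dist=2). [UNION drops 1 duplicate row(s)]
Iteration 3: edges from {n15,n2} -> (n15, dist=3).
Iteration 4: no outgoing edges from {n15}; recursion stops.
dist values: 0, 1, 1, 1, 1, 2, 2, 3; the maximum is 3.

3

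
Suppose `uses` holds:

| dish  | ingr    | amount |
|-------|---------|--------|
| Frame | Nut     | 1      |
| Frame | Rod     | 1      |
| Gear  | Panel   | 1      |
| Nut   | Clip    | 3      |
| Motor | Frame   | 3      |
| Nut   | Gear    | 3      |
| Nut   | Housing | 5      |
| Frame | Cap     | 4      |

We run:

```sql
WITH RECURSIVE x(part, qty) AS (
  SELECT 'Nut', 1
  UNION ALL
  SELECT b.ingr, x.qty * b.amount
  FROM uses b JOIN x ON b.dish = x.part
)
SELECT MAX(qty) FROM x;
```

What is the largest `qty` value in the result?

Base: (Nut, qty=1).
Iteration 1: components of {Nut} -> Clip = 1*3 = 3, Gear = 1*3 = 3, Housing = 1*5 = 5.
Iteration 2: components of {Clip,Gear,Housing} -> Panel = 3*1 = 3.
Iteration 3: no further components; recursion stops.
qty values: 1, 3, 3, 5, 3; the maximum is 5.

5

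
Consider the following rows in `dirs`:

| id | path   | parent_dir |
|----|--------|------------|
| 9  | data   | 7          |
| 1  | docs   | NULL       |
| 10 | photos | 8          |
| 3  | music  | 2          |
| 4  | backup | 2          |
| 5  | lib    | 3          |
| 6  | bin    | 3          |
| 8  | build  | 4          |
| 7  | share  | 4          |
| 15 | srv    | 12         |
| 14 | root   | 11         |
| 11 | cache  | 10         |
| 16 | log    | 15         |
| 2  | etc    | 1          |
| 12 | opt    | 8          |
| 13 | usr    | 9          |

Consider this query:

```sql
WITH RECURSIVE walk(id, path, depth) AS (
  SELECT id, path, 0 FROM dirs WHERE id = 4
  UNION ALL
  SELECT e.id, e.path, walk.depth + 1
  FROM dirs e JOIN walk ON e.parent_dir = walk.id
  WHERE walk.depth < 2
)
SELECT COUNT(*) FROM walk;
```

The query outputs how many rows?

Base: id=4 (backup) at depth 0.
Iteration 1: rows with parent_dir in {4} -> share (id 7, depth 1), build (id 8, depth 1).
Iteration 2: rows with parent_dir in {7,8} -> data (id 9, depth 2), photos (id 10, depth 2), opt (id 12, depth 2).
Iteration 3: depth < 2 fails for all current rows; recursion stops.
Total rows emitted: 6.

6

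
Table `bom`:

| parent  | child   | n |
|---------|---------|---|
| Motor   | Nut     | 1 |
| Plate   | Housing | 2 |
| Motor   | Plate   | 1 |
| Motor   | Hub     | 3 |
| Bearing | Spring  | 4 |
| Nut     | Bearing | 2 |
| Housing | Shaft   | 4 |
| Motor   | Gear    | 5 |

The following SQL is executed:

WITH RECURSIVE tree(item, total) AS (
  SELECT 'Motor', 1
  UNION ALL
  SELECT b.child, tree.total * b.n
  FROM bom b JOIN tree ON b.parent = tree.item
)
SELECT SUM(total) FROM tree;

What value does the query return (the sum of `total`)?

31

Base: (Motor, total=1).
Iteration 1: components of {Motor} -> Gear = 1*5 = 5, Hub = 1*3 = 3, Nut = 1*1 = 1, Plate = 1*1 = 1.
Iteration 2: components of {Gear,Hub,Nut,Plate} -> Bearing = 1*2 = 2, Housing = 1*2 = 2.
Iteration 3: components of {Bearing,Housing} -> Shaft = 2*4 = 8, Spring = 2*4 = 8.
Iteration 4: no further components; recursion stops.
SUM(total) = 1 + 5 + 3 + 1 + 1 + 2 + 2 + 8 + 8 = 31.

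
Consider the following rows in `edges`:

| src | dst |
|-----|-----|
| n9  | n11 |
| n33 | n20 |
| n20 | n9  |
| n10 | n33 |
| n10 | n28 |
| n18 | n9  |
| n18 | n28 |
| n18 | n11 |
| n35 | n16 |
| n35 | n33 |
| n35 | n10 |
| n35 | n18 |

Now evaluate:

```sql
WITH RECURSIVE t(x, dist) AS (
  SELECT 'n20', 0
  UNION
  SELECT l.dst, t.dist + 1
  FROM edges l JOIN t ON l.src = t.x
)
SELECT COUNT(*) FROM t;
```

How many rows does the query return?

Base: (n20, dist=0).
Iteration 1: edges from {n20} -> (n9, dist=1).
Iteration 2: edges from {n9} -> (n11, dist=2).
Iteration 3: no outgoing edges from {n11}; recursion stops.
Total rows emitted: 3.

3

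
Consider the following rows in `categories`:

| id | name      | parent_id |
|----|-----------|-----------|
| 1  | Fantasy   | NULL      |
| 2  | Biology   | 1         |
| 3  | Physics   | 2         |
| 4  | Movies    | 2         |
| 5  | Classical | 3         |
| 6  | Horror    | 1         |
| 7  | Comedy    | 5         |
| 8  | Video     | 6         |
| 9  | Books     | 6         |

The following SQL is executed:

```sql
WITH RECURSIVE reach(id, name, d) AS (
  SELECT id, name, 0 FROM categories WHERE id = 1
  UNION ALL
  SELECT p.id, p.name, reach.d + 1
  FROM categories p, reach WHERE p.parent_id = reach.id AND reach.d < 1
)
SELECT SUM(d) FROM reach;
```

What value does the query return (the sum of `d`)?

2

Base: id=1 (Fantasy) at d 0.
Iteration 1: rows with parent_id in {1} -> Biology (id 2, d 1), Horror (id 6, d 1).
Iteration 2: d < 1 fails for all current rows; recursion stops.
SUM(d) = 0 + 1 + 1 = 2.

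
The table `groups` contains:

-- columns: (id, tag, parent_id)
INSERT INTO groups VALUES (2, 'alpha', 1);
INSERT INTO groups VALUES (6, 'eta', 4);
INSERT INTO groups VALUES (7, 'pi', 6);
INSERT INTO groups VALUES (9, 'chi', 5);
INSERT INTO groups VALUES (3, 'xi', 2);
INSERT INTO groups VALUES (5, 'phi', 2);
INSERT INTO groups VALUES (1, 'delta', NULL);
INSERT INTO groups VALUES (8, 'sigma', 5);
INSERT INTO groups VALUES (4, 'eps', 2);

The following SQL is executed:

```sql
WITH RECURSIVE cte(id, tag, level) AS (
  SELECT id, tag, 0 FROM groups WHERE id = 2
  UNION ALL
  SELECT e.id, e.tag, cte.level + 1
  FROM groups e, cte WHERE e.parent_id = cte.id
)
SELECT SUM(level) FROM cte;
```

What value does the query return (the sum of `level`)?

Base: id=2 (alpha) at level 0.
Iteration 1: rows with parent_id in {2} -> xi (id 3, level 1), eps (id 4, level 1), phi (id 5, level 1).
Iteration 2: rows with parent_id in {3,4,5} -> eta (id 6, level 2), sigma (id 8, level 2), chi (id 9, level 2).
Iteration 3: rows with parent_id in {6,8,9} -> pi (id 7, level 3).
Iteration 4: no rows with parent_id in {7}; recursion stops.
SUM(level) = 0 + 1 + 1 + 1 + 2 + 2 + 2 + 3 = 12.

12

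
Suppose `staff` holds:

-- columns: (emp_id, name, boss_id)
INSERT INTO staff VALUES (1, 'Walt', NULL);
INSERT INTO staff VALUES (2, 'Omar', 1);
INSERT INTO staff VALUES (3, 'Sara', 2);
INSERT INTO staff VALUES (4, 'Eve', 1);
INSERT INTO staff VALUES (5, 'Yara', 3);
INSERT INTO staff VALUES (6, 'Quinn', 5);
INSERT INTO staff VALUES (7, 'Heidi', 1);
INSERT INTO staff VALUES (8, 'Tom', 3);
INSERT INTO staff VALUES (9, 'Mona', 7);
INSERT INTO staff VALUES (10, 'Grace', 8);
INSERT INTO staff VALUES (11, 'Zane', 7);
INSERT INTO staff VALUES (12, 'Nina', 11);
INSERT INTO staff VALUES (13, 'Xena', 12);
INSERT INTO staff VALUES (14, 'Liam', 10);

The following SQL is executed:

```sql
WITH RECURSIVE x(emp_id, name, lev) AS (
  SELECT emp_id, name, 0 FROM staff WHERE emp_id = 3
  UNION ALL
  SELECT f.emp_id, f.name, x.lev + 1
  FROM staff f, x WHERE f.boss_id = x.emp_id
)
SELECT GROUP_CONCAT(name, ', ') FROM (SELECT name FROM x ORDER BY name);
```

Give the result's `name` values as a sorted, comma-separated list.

Grace, Liam, Quinn, Sara, Tom, Yara

Base: emp_id=3 (Sara) at lev 0.
Iteration 1: rows with boss_id in {3} -> Yara (id 5, lev 1), Tom (id 8, lev 1).
Iteration 2: rows with boss_id in {5,8} -> Quinn (id 6, lev 2), Grace (id 10, lev 2).
Iteration 3: rows with boss_id in {6,10} -> Liam (id 14, lev 3).
Iteration 4: no rows with boss_id in {14}; recursion stops.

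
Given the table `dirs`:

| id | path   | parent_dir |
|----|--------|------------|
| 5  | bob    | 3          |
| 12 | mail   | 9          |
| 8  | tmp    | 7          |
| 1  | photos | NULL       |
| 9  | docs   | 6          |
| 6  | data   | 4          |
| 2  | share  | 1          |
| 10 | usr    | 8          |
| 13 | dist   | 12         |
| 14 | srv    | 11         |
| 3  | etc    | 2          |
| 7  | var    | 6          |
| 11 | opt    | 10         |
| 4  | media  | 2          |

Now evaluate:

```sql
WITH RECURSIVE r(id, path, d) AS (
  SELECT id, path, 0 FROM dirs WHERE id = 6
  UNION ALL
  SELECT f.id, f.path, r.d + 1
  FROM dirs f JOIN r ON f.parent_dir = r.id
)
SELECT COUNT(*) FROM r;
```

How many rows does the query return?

9

Base: id=6 (data) at d 0.
Iteration 1: rows with parent_dir in {6} -> var (id 7, d 1), docs (id 9, d 1).
Iteration 2: rows with parent_dir in {7,9} -> tmp (id 8, d 2), mail (id 12, d 2).
Iteration 3: rows with parent_dir in {8,12} -> usr (id 10, d 3), dist (id 13, d 3).
Iteration 4: rows with parent_dir in {10,13} -> opt (id 11, d 4).
Iteration 5: rows with parent_dir in {11} -> srv (id 14, d 5).
Iteration 6: no rows with parent_dir in {14}; recursion stops.
Total rows emitted: 9.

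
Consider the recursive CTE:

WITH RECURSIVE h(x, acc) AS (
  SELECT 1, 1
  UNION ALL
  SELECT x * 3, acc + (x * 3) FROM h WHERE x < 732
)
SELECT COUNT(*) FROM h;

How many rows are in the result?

8

Base: x=1, acc=1.
Iteration 1: 1 < 732 holds -> x = 1 * 3 = 3, acc = 1 + 3 = 4.
Iteration 2: 3 < 732 holds -> x = 3 * 3 = 9, acc = 4 + 9 = 13.
Iteration 3: 9 < 732 holds -> x = 9 * 3 = 27, acc = 13 + 27 = 40.
Iteration 4: 27 < 732 holds -> x = 27 * 3 = 81, acc = 40 + 81 = 121.
Iteration 5: 81 < 732 holds -> x = 81 * 3 = 243, acc = 121 + 243 = 364.
Iteration 6: 243 < 732 holds -> x = 243 * 3 = 729, acc = 364 + 729 = 1093.
Iteration 7: 729 < 732 holds -> x = 729 * 3 = 2187, acc = 1093 + 2187 = 3280.
Iteration 8: 2187 < 732 fails; recursion stops.
Total rows emitted: 8.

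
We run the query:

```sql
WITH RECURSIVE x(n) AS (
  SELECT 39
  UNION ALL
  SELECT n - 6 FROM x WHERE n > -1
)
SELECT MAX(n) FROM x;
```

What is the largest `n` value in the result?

Base: n=39.
Iteration 1: 39 > -1 holds -> n = 39 - 6 = 33.
Iteration 2: 33 > -1 holds -> n = 33 - 6 = 27.
Iteration 3: 27 > -1 holds -> n = 27 - 6 = 21.
Iteration 4: 21 > -1 holds -> n = 21 - 6 = 15.
Iteration 5: 15 > -1 holds -> n = 15 - 6 = 9.
Iteration 6: 9 > -1 holds -> n = 9 - 6 = 3.
Iteration 7: 3 > -1 holds -> n = 3 - 6 = -3.
Iteration 8: -3 > -1 fails; recursion stops.
n values: 39, 33, 27, 21, 15, 9, 3, -3; the maximum is 39.

39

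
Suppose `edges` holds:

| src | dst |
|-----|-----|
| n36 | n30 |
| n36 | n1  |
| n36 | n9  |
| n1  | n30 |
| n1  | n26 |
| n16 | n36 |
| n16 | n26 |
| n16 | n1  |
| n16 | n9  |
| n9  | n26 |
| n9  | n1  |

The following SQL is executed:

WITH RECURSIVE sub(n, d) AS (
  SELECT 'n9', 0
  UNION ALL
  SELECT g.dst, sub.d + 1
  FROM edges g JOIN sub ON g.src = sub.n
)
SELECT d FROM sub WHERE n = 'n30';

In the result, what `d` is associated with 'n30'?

2

Base: (n9, d=0).
Iteration 1: edges from {n9} -> (n1, d=1), (n26, d=1).
Iteration 2: edges from {n1,n26} -> (n26, d=2), (n30, d=2).
Iteration 3: no outgoing edges from {n26,n30}; recursion stops.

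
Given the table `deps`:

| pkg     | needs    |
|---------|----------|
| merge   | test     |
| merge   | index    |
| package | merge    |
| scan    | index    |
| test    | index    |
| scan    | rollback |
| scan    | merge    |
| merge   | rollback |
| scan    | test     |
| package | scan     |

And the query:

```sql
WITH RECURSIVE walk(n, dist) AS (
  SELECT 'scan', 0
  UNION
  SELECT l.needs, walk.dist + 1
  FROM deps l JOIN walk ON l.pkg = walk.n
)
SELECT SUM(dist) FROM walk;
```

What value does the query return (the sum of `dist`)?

Base: (scan, dist=0).
Iteration 1: edges from {scan} -> (index, dist=1), (merge, dist=1), (rollback, dist=1), (test, dist=1).
Iteration 2: edges from {index,merge,rollback,test} -> (index, dist=2), (rollback, dist=2), (test, dist=2). [UNION drops 1 duplicate row(s)]
Iteration 3: edges from {index,rollback,test} -> (index, dist=3).
Iteration 4: no outgoing edges from {index}; recursion stops.
SUM(dist) = 0 + 1 + 1 + 1 + 1 + 2 + 2 + 2 + 3 = 13.

13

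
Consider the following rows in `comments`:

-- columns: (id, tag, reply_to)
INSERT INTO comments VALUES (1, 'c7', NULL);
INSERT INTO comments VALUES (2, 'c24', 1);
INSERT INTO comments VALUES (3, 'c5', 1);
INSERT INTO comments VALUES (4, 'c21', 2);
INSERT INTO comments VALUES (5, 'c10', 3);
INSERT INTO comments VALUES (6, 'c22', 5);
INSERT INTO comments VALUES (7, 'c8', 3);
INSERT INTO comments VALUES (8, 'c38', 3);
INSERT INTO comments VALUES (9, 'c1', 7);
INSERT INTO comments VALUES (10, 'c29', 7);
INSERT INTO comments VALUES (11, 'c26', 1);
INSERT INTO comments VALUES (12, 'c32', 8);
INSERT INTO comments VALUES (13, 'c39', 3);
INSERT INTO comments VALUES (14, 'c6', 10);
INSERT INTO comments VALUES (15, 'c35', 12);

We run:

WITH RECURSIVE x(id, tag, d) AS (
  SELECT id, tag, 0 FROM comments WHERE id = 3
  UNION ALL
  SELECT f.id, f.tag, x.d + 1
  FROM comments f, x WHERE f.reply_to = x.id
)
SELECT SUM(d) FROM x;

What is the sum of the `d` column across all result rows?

Base: id=3 (c5) at d 0.
Iteration 1: rows with reply_to in {3} -> c10 (id 5, d 1), c8 (id 7, d 1), c38 (id 8, d 1), c39 (id 13, d 1).
Iteration 2: rows with reply_to in {5,7,8,13} -> c22 (id 6, d 2), c1 (id 9, d 2), c29 (id 10, d 2), c32 (id 12, d 2).
Iteration 3: rows with reply_to in {6,9,10,12} -> c6 (id 14, d 3), c35 (id 15, d 3).
Iteration 4: no rows with reply_to in {14,15}; recursion stops.
SUM(d) = 0 + 1 + 1 + 1 + 1 + 2 + 2 + 2 + 2 + 3 + 3 = 18.

18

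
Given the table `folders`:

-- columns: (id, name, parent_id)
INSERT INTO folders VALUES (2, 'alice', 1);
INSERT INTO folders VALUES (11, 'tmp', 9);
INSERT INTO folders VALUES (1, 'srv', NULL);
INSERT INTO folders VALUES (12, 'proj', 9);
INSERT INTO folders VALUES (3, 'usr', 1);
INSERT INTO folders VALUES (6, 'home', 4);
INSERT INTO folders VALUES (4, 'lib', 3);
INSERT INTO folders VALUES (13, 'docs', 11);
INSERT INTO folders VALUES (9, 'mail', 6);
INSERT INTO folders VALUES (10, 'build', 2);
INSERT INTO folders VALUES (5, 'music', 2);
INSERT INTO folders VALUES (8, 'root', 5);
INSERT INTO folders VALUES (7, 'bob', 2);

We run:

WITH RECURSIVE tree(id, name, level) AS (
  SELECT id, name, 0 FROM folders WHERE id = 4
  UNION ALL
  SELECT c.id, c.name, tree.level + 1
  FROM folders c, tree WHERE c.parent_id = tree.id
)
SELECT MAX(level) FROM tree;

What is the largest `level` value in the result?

Base: id=4 (lib) at level 0.
Iteration 1: rows with parent_id in {4} -> home (id 6, level 1).
Iteration 2: rows with parent_id in {6} -> mail (id 9, level 2).
Iteration 3: rows with parent_id in {9} -> tmp (id 11, level 3), proj (id 12, level 3).
Iteration 4: rows with parent_id in {11,12} -> docs (id 13, level 4).
Iteration 5: no rows with parent_id in {13}; recursion stops.
level values: 0, 1, 2, 3, 3, 4; the maximum is 4.

4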